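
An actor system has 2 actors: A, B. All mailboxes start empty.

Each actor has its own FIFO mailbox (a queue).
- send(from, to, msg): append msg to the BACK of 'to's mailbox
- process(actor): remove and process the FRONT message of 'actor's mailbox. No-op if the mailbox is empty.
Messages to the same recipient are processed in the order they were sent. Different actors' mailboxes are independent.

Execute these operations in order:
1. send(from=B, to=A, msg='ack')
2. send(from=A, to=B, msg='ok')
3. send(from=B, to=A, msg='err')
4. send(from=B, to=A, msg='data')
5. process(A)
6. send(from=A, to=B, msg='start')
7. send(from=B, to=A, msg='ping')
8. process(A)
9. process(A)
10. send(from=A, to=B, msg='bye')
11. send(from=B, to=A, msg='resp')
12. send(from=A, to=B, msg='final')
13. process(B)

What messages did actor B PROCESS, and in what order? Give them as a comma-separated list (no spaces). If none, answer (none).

Answer: ok

Derivation:
After 1 (send(from=B, to=A, msg='ack')): A:[ack] B:[]
After 2 (send(from=A, to=B, msg='ok')): A:[ack] B:[ok]
After 3 (send(from=B, to=A, msg='err')): A:[ack,err] B:[ok]
After 4 (send(from=B, to=A, msg='data')): A:[ack,err,data] B:[ok]
After 5 (process(A)): A:[err,data] B:[ok]
After 6 (send(from=A, to=B, msg='start')): A:[err,data] B:[ok,start]
After 7 (send(from=B, to=A, msg='ping')): A:[err,data,ping] B:[ok,start]
After 8 (process(A)): A:[data,ping] B:[ok,start]
After 9 (process(A)): A:[ping] B:[ok,start]
After 10 (send(from=A, to=B, msg='bye')): A:[ping] B:[ok,start,bye]
After 11 (send(from=B, to=A, msg='resp')): A:[ping,resp] B:[ok,start,bye]
After 12 (send(from=A, to=B, msg='final')): A:[ping,resp] B:[ok,start,bye,final]
After 13 (process(B)): A:[ping,resp] B:[start,bye,final]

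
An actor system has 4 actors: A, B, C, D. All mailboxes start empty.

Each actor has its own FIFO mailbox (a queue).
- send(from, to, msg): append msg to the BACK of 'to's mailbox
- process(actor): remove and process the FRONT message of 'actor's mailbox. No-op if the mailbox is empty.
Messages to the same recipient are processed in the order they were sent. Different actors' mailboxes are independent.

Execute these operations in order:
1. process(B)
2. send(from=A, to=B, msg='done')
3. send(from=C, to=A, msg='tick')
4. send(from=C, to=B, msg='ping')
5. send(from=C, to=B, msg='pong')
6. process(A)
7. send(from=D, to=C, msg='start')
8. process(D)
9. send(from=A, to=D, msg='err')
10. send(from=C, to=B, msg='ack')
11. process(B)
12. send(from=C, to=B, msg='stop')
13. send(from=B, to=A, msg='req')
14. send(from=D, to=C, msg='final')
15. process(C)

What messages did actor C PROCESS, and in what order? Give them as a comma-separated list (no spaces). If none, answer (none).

Answer: start

Derivation:
After 1 (process(B)): A:[] B:[] C:[] D:[]
After 2 (send(from=A, to=B, msg='done')): A:[] B:[done] C:[] D:[]
After 3 (send(from=C, to=A, msg='tick')): A:[tick] B:[done] C:[] D:[]
After 4 (send(from=C, to=B, msg='ping')): A:[tick] B:[done,ping] C:[] D:[]
After 5 (send(from=C, to=B, msg='pong')): A:[tick] B:[done,ping,pong] C:[] D:[]
After 6 (process(A)): A:[] B:[done,ping,pong] C:[] D:[]
After 7 (send(from=D, to=C, msg='start')): A:[] B:[done,ping,pong] C:[start] D:[]
After 8 (process(D)): A:[] B:[done,ping,pong] C:[start] D:[]
After 9 (send(from=A, to=D, msg='err')): A:[] B:[done,ping,pong] C:[start] D:[err]
After 10 (send(from=C, to=B, msg='ack')): A:[] B:[done,ping,pong,ack] C:[start] D:[err]
After 11 (process(B)): A:[] B:[ping,pong,ack] C:[start] D:[err]
After 12 (send(from=C, to=B, msg='stop')): A:[] B:[ping,pong,ack,stop] C:[start] D:[err]
After 13 (send(from=B, to=A, msg='req')): A:[req] B:[ping,pong,ack,stop] C:[start] D:[err]
After 14 (send(from=D, to=C, msg='final')): A:[req] B:[ping,pong,ack,stop] C:[start,final] D:[err]
After 15 (process(C)): A:[req] B:[ping,pong,ack,stop] C:[final] D:[err]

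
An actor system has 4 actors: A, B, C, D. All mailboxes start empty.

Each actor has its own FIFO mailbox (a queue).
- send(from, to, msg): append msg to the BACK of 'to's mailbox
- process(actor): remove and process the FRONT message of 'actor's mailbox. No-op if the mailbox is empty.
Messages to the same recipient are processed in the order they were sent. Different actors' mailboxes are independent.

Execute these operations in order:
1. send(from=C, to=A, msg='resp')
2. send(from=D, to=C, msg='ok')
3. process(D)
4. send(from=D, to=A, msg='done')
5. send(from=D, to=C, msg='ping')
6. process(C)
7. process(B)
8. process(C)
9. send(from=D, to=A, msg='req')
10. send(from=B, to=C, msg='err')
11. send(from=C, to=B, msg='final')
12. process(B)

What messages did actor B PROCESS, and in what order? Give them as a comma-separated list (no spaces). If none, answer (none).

After 1 (send(from=C, to=A, msg='resp')): A:[resp] B:[] C:[] D:[]
After 2 (send(from=D, to=C, msg='ok')): A:[resp] B:[] C:[ok] D:[]
After 3 (process(D)): A:[resp] B:[] C:[ok] D:[]
After 4 (send(from=D, to=A, msg='done')): A:[resp,done] B:[] C:[ok] D:[]
After 5 (send(from=D, to=C, msg='ping')): A:[resp,done] B:[] C:[ok,ping] D:[]
After 6 (process(C)): A:[resp,done] B:[] C:[ping] D:[]
After 7 (process(B)): A:[resp,done] B:[] C:[ping] D:[]
After 8 (process(C)): A:[resp,done] B:[] C:[] D:[]
After 9 (send(from=D, to=A, msg='req')): A:[resp,done,req] B:[] C:[] D:[]
After 10 (send(from=B, to=C, msg='err')): A:[resp,done,req] B:[] C:[err] D:[]
After 11 (send(from=C, to=B, msg='final')): A:[resp,done,req] B:[final] C:[err] D:[]
After 12 (process(B)): A:[resp,done,req] B:[] C:[err] D:[]

Answer: final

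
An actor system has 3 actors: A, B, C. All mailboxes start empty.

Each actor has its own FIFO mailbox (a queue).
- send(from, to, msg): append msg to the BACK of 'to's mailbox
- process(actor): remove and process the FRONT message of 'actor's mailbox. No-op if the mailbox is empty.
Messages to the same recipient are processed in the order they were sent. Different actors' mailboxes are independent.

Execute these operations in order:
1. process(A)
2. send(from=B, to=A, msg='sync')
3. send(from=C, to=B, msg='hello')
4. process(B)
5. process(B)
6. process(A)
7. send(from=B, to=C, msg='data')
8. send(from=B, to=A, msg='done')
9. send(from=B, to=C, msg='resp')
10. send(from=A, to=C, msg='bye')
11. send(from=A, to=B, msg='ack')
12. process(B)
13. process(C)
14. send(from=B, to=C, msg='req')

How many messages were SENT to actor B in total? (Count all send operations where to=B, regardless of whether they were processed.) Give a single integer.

Answer: 2

Derivation:
After 1 (process(A)): A:[] B:[] C:[]
After 2 (send(from=B, to=A, msg='sync')): A:[sync] B:[] C:[]
After 3 (send(from=C, to=B, msg='hello')): A:[sync] B:[hello] C:[]
After 4 (process(B)): A:[sync] B:[] C:[]
After 5 (process(B)): A:[sync] B:[] C:[]
After 6 (process(A)): A:[] B:[] C:[]
After 7 (send(from=B, to=C, msg='data')): A:[] B:[] C:[data]
After 8 (send(from=B, to=A, msg='done')): A:[done] B:[] C:[data]
After 9 (send(from=B, to=C, msg='resp')): A:[done] B:[] C:[data,resp]
After 10 (send(from=A, to=C, msg='bye')): A:[done] B:[] C:[data,resp,bye]
After 11 (send(from=A, to=B, msg='ack')): A:[done] B:[ack] C:[data,resp,bye]
After 12 (process(B)): A:[done] B:[] C:[data,resp,bye]
After 13 (process(C)): A:[done] B:[] C:[resp,bye]
After 14 (send(from=B, to=C, msg='req')): A:[done] B:[] C:[resp,bye,req]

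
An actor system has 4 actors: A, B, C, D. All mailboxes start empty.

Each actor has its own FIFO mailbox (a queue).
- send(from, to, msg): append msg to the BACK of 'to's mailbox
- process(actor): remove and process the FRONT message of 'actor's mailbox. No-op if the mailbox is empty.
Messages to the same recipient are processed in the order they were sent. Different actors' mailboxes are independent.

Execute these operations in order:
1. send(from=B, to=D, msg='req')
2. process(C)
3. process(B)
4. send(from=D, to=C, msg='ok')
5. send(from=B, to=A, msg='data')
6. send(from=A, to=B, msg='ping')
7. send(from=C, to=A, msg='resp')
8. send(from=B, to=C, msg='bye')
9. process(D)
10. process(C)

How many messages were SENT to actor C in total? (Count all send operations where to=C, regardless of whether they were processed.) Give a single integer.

After 1 (send(from=B, to=D, msg='req')): A:[] B:[] C:[] D:[req]
After 2 (process(C)): A:[] B:[] C:[] D:[req]
After 3 (process(B)): A:[] B:[] C:[] D:[req]
After 4 (send(from=D, to=C, msg='ok')): A:[] B:[] C:[ok] D:[req]
After 5 (send(from=B, to=A, msg='data')): A:[data] B:[] C:[ok] D:[req]
After 6 (send(from=A, to=B, msg='ping')): A:[data] B:[ping] C:[ok] D:[req]
After 7 (send(from=C, to=A, msg='resp')): A:[data,resp] B:[ping] C:[ok] D:[req]
After 8 (send(from=B, to=C, msg='bye')): A:[data,resp] B:[ping] C:[ok,bye] D:[req]
After 9 (process(D)): A:[data,resp] B:[ping] C:[ok,bye] D:[]
After 10 (process(C)): A:[data,resp] B:[ping] C:[bye] D:[]

Answer: 2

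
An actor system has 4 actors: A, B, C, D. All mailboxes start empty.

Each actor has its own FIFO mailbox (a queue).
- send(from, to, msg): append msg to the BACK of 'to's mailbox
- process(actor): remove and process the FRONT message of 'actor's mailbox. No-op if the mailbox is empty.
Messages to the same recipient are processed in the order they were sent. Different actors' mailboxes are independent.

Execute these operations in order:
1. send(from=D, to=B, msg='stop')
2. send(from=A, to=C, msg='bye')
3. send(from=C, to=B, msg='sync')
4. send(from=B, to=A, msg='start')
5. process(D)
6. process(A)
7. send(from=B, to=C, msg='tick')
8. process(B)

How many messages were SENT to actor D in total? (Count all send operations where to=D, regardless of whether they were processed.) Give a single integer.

After 1 (send(from=D, to=B, msg='stop')): A:[] B:[stop] C:[] D:[]
After 2 (send(from=A, to=C, msg='bye')): A:[] B:[stop] C:[bye] D:[]
After 3 (send(from=C, to=B, msg='sync')): A:[] B:[stop,sync] C:[bye] D:[]
After 4 (send(from=B, to=A, msg='start')): A:[start] B:[stop,sync] C:[bye] D:[]
After 5 (process(D)): A:[start] B:[stop,sync] C:[bye] D:[]
After 6 (process(A)): A:[] B:[stop,sync] C:[bye] D:[]
After 7 (send(from=B, to=C, msg='tick')): A:[] B:[stop,sync] C:[bye,tick] D:[]
After 8 (process(B)): A:[] B:[sync] C:[bye,tick] D:[]

Answer: 0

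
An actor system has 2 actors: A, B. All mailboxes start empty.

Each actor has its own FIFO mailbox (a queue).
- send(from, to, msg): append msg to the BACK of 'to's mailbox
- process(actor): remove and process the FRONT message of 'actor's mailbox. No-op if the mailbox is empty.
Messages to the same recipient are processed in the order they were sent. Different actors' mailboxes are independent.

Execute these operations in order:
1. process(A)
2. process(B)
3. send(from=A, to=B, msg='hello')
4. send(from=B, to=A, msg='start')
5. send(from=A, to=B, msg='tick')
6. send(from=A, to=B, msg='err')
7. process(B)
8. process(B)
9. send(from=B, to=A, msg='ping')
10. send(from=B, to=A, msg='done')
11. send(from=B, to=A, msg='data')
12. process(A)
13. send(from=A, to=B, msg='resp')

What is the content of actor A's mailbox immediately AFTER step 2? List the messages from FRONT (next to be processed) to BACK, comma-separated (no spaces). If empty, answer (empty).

After 1 (process(A)): A:[] B:[]
After 2 (process(B)): A:[] B:[]

(empty)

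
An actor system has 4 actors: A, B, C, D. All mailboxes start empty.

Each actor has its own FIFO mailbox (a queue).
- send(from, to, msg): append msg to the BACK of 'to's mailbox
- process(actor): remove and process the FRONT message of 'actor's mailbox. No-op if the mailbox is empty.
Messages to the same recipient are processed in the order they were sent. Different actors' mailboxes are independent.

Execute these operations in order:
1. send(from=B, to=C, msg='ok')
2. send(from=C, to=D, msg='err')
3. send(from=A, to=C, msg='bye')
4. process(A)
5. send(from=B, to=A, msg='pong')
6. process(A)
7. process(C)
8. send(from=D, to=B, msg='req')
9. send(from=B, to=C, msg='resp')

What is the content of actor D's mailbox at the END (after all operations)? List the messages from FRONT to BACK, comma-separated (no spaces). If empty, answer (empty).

After 1 (send(from=B, to=C, msg='ok')): A:[] B:[] C:[ok] D:[]
After 2 (send(from=C, to=D, msg='err')): A:[] B:[] C:[ok] D:[err]
After 3 (send(from=A, to=C, msg='bye')): A:[] B:[] C:[ok,bye] D:[err]
After 4 (process(A)): A:[] B:[] C:[ok,bye] D:[err]
After 5 (send(from=B, to=A, msg='pong')): A:[pong] B:[] C:[ok,bye] D:[err]
After 6 (process(A)): A:[] B:[] C:[ok,bye] D:[err]
After 7 (process(C)): A:[] B:[] C:[bye] D:[err]
After 8 (send(from=D, to=B, msg='req')): A:[] B:[req] C:[bye] D:[err]
After 9 (send(from=B, to=C, msg='resp')): A:[] B:[req] C:[bye,resp] D:[err]

Answer: err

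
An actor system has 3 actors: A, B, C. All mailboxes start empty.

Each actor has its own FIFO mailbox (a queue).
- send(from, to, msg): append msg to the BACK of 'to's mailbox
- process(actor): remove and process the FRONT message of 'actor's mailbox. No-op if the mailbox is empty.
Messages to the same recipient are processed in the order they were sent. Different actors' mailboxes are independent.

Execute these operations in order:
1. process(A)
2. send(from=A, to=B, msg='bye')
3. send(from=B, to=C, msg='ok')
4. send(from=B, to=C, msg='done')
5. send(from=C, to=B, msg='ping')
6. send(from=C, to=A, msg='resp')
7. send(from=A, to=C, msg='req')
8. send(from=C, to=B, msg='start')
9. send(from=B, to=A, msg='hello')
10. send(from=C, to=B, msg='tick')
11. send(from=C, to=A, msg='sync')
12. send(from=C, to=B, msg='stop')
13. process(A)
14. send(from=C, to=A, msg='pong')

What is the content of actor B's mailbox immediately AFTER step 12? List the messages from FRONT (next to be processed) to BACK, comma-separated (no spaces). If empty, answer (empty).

After 1 (process(A)): A:[] B:[] C:[]
After 2 (send(from=A, to=B, msg='bye')): A:[] B:[bye] C:[]
After 3 (send(from=B, to=C, msg='ok')): A:[] B:[bye] C:[ok]
After 4 (send(from=B, to=C, msg='done')): A:[] B:[bye] C:[ok,done]
After 5 (send(from=C, to=B, msg='ping')): A:[] B:[bye,ping] C:[ok,done]
After 6 (send(from=C, to=A, msg='resp')): A:[resp] B:[bye,ping] C:[ok,done]
After 7 (send(from=A, to=C, msg='req')): A:[resp] B:[bye,ping] C:[ok,done,req]
After 8 (send(from=C, to=B, msg='start')): A:[resp] B:[bye,ping,start] C:[ok,done,req]
After 9 (send(from=B, to=A, msg='hello')): A:[resp,hello] B:[bye,ping,start] C:[ok,done,req]
After 10 (send(from=C, to=B, msg='tick')): A:[resp,hello] B:[bye,ping,start,tick] C:[ok,done,req]
After 11 (send(from=C, to=A, msg='sync')): A:[resp,hello,sync] B:[bye,ping,start,tick] C:[ok,done,req]
After 12 (send(from=C, to=B, msg='stop')): A:[resp,hello,sync] B:[bye,ping,start,tick,stop] C:[ok,done,req]

bye,ping,start,tick,stop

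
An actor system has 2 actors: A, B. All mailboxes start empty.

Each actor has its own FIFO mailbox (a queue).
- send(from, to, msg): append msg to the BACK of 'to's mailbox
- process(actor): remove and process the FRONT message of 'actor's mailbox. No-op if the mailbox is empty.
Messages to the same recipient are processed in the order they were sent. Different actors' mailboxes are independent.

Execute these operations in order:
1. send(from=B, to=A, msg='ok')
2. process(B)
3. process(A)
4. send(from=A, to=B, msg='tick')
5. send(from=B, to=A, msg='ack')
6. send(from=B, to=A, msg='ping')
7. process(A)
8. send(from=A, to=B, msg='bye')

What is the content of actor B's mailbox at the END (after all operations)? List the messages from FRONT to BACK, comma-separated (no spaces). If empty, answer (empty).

Answer: tick,bye

Derivation:
After 1 (send(from=B, to=A, msg='ok')): A:[ok] B:[]
After 2 (process(B)): A:[ok] B:[]
After 3 (process(A)): A:[] B:[]
After 4 (send(from=A, to=B, msg='tick')): A:[] B:[tick]
After 5 (send(from=B, to=A, msg='ack')): A:[ack] B:[tick]
After 6 (send(from=B, to=A, msg='ping')): A:[ack,ping] B:[tick]
After 7 (process(A)): A:[ping] B:[tick]
After 8 (send(from=A, to=B, msg='bye')): A:[ping] B:[tick,bye]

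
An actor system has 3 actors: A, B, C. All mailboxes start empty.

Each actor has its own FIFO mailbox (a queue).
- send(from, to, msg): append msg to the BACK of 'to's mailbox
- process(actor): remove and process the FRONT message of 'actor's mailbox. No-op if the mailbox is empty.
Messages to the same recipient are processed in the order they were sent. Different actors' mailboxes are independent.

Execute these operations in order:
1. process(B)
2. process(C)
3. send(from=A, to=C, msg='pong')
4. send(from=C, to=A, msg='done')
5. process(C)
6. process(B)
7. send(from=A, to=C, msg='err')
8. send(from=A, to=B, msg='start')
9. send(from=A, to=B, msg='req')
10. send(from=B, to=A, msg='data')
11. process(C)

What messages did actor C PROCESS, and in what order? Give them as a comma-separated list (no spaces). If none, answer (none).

Answer: pong,err

Derivation:
After 1 (process(B)): A:[] B:[] C:[]
After 2 (process(C)): A:[] B:[] C:[]
After 3 (send(from=A, to=C, msg='pong')): A:[] B:[] C:[pong]
After 4 (send(from=C, to=A, msg='done')): A:[done] B:[] C:[pong]
After 5 (process(C)): A:[done] B:[] C:[]
After 6 (process(B)): A:[done] B:[] C:[]
After 7 (send(from=A, to=C, msg='err')): A:[done] B:[] C:[err]
After 8 (send(from=A, to=B, msg='start')): A:[done] B:[start] C:[err]
After 9 (send(from=A, to=B, msg='req')): A:[done] B:[start,req] C:[err]
After 10 (send(from=B, to=A, msg='data')): A:[done,data] B:[start,req] C:[err]
After 11 (process(C)): A:[done,data] B:[start,req] C:[]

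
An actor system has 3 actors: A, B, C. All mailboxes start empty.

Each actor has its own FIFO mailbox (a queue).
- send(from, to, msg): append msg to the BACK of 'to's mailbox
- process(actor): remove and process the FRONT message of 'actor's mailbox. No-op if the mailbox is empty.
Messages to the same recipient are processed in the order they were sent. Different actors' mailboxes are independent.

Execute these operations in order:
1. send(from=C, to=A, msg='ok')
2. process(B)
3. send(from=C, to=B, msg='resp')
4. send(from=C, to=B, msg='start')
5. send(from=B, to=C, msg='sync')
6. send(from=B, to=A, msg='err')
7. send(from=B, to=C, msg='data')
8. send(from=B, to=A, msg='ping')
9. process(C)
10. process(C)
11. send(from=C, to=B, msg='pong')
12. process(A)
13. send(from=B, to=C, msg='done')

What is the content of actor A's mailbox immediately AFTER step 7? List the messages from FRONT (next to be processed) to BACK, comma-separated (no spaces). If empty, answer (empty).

After 1 (send(from=C, to=A, msg='ok')): A:[ok] B:[] C:[]
After 2 (process(B)): A:[ok] B:[] C:[]
After 3 (send(from=C, to=B, msg='resp')): A:[ok] B:[resp] C:[]
After 4 (send(from=C, to=B, msg='start')): A:[ok] B:[resp,start] C:[]
After 5 (send(from=B, to=C, msg='sync')): A:[ok] B:[resp,start] C:[sync]
After 6 (send(from=B, to=A, msg='err')): A:[ok,err] B:[resp,start] C:[sync]
After 7 (send(from=B, to=C, msg='data')): A:[ok,err] B:[resp,start] C:[sync,data]

ok,err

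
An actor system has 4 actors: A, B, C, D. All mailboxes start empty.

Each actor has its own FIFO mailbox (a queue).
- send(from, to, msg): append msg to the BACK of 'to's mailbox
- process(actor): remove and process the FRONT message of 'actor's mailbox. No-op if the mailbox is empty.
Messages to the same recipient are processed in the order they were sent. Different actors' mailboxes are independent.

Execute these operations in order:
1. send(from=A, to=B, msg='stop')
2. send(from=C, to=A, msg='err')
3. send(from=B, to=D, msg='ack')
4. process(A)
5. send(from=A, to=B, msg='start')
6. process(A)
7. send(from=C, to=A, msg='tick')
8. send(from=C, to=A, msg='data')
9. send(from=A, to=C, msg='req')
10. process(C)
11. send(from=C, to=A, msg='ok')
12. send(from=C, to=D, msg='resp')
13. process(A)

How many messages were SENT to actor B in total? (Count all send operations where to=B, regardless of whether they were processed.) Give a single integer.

Answer: 2

Derivation:
After 1 (send(from=A, to=B, msg='stop')): A:[] B:[stop] C:[] D:[]
After 2 (send(from=C, to=A, msg='err')): A:[err] B:[stop] C:[] D:[]
After 3 (send(from=B, to=D, msg='ack')): A:[err] B:[stop] C:[] D:[ack]
After 4 (process(A)): A:[] B:[stop] C:[] D:[ack]
After 5 (send(from=A, to=B, msg='start')): A:[] B:[stop,start] C:[] D:[ack]
After 6 (process(A)): A:[] B:[stop,start] C:[] D:[ack]
After 7 (send(from=C, to=A, msg='tick')): A:[tick] B:[stop,start] C:[] D:[ack]
After 8 (send(from=C, to=A, msg='data')): A:[tick,data] B:[stop,start] C:[] D:[ack]
After 9 (send(from=A, to=C, msg='req')): A:[tick,data] B:[stop,start] C:[req] D:[ack]
After 10 (process(C)): A:[tick,data] B:[stop,start] C:[] D:[ack]
After 11 (send(from=C, to=A, msg='ok')): A:[tick,data,ok] B:[stop,start] C:[] D:[ack]
After 12 (send(from=C, to=D, msg='resp')): A:[tick,data,ok] B:[stop,start] C:[] D:[ack,resp]
After 13 (process(A)): A:[data,ok] B:[stop,start] C:[] D:[ack,resp]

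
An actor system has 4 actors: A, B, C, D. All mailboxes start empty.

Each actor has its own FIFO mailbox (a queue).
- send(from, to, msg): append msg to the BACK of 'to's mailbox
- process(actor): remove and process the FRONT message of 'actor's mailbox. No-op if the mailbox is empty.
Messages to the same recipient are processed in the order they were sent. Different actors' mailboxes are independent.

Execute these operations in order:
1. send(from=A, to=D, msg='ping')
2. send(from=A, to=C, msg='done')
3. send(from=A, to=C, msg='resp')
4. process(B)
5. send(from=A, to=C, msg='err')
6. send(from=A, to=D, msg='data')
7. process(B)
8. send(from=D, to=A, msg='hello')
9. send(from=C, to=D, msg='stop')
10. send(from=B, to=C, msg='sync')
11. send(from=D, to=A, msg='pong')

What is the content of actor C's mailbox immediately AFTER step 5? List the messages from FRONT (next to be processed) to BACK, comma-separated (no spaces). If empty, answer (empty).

After 1 (send(from=A, to=D, msg='ping')): A:[] B:[] C:[] D:[ping]
After 2 (send(from=A, to=C, msg='done')): A:[] B:[] C:[done] D:[ping]
After 3 (send(from=A, to=C, msg='resp')): A:[] B:[] C:[done,resp] D:[ping]
After 4 (process(B)): A:[] B:[] C:[done,resp] D:[ping]
After 5 (send(from=A, to=C, msg='err')): A:[] B:[] C:[done,resp,err] D:[ping]

done,resp,err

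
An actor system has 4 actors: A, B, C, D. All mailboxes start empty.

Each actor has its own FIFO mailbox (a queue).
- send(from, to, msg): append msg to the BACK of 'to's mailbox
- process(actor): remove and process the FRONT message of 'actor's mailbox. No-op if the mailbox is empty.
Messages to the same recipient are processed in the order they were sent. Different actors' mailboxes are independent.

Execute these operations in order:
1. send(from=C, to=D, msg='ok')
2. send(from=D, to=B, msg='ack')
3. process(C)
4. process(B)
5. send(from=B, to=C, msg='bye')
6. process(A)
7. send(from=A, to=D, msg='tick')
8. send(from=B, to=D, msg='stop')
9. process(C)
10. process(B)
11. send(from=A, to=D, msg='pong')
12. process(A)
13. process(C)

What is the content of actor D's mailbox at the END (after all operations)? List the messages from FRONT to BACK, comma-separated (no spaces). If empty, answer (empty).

Answer: ok,tick,stop,pong

Derivation:
After 1 (send(from=C, to=D, msg='ok')): A:[] B:[] C:[] D:[ok]
After 2 (send(from=D, to=B, msg='ack')): A:[] B:[ack] C:[] D:[ok]
After 3 (process(C)): A:[] B:[ack] C:[] D:[ok]
After 4 (process(B)): A:[] B:[] C:[] D:[ok]
After 5 (send(from=B, to=C, msg='bye')): A:[] B:[] C:[bye] D:[ok]
After 6 (process(A)): A:[] B:[] C:[bye] D:[ok]
After 7 (send(from=A, to=D, msg='tick')): A:[] B:[] C:[bye] D:[ok,tick]
After 8 (send(from=B, to=D, msg='stop')): A:[] B:[] C:[bye] D:[ok,tick,stop]
After 9 (process(C)): A:[] B:[] C:[] D:[ok,tick,stop]
After 10 (process(B)): A:[] B:[] C:[] D:[ok,tick,stop]
After 11 (send(from=A, to=D, msg='pong')): A:[] B:[] C:[] D:[ok,tick,stop,pong]
After 12 (process(A)): A:[] B:[] C:[] D:[ok,tick,stop,pong]
After 13 (process(C)): A:[] B:[] C:[] D:[ok,tick,stop,pong]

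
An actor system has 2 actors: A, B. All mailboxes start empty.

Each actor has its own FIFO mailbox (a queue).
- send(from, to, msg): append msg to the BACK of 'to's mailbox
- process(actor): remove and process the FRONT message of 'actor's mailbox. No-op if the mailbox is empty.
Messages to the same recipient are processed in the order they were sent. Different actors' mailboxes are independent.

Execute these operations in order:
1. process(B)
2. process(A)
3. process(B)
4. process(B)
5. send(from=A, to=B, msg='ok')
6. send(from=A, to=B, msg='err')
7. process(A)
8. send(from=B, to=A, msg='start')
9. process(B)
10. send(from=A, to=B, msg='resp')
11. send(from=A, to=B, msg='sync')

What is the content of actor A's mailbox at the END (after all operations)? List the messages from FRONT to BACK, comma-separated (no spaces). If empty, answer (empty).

After 1 (process(B)): A:[] B:[]
After 2 (process(A)): A:[] B:[]
After 3 (process(B)): A:[] B:[]
After 4 (process(B)): A:[] B:[]
After 5 (send(from=A, to=B, msg='ok')): A:[] B:[ok]
After 6 (send(from=A, to=B, msg='err')): A:[] B:[ok,err]
After 7 (process(A)): A:[] B:[ok,err]
After 8 (send(from=B, to=A, msg='start')): A:[start] B:[ok,err]
After 9 (process(B)): A:[start] B:[err]
After 10 (send(from=A, to=B, msg='resp')): A:[start] B:[err,resp]
After 11 (send(from=A, to=B, msg='sync')): A:[start] B:[err,resp,sync]

Answer: start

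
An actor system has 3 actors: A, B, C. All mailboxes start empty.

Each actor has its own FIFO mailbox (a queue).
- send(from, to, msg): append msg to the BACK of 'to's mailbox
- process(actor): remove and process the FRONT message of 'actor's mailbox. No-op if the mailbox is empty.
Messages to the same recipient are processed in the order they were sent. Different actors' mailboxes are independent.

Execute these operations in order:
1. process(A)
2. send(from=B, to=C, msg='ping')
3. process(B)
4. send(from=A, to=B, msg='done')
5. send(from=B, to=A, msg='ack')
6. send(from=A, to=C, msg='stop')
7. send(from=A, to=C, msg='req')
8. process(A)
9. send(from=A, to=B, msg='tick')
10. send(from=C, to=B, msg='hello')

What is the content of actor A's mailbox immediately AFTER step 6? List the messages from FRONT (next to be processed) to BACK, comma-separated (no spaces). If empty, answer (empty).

After 1 (process(A)): A:[] B:[] C:[]
After 2 (send(from=B, to=C, msg='ping')): A:[] B:[] C:[ping]
After 3 (process(B)): A:[] B:[] C:[ping]
After 4 (send(from=A, to=B, msg='done')): A:[] B:[done] C:[ping]
After 5 (send(from=B, to=A, msg='ack')): A:[ack] B:[done] C:[ping]
After 6 (send(from=A, to=C, msg='stop')): A:[ack] B:[done] C:[ping,stop]

ack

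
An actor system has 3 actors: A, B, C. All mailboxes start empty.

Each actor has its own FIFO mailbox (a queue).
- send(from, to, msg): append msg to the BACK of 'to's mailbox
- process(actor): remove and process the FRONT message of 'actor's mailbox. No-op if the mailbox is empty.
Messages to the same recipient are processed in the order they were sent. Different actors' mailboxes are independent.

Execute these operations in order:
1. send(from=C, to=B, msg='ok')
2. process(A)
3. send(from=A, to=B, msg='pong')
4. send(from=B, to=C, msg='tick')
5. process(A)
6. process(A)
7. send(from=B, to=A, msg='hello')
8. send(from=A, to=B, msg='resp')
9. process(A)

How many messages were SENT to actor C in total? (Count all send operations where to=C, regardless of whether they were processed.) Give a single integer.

Answer: 1

Derivation:
After 1 (send(from=C, to=B, msg='ok')): A:[] B:[ok] C:[]
After 2 (process(A)): A:[] B:[ok] C:[]
After 3 (send(from=A, to=B, msg='pong')): A:[] B:[ok,pong] C:[]
After 4 (send(from=B, to=C, msg='tick')): A:[] B:[ok,pong] C:[tick]
After 5 (process(A)): A:[] B:[ok,pong] C:[tick]
After 6 (process(A)): A:[] B:[ok,pong] C:[tick]
After 7 (send(from=B, to=A, msg='hello')): A:[hello] B:[ok,pong] C:[tick]
After 8 (send(from=A, to=B, msg='resp')): A:[hello] B:[ok,pong,resp] C:[tick]
After 9 (process(A)): A:[] B:[ok,pong,resp] C:[tick]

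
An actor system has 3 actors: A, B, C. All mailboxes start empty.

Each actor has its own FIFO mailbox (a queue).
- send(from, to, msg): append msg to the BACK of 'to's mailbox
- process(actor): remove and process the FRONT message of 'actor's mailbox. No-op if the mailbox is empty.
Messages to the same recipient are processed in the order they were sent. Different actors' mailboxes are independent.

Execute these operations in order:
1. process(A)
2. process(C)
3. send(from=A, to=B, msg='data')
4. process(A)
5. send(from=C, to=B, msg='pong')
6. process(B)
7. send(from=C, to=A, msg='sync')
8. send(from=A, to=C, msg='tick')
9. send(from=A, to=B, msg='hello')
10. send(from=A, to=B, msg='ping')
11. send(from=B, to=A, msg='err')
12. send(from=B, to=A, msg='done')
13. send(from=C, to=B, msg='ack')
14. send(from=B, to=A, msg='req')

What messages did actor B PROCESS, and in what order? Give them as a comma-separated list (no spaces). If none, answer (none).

After 1 (process(A)): A:[] B:[] C:[]
After 2 (process(C)): A:[] B:[] C:[]
After 3 (send(from=A, to=B, msg='data')): A:[] B:[data] C:[]
After 4 (process(A)): A:[] B:[data] C:[]
After 5 (send(from=C, to=B, msg='pong')): A:[] B:[data,pong] C:[]
After 6 (process(B)): A:[] B:[pong] C:[]
After 7 (send(from=C, to=A, msg='sync')): A:[sync] B:[pong] C:[]
After 8 (send(from=A, to=C, msg='tick')): A:[sync] B:[pong] C:[tick]
After 9 (send(from=A, to=B, msg='hello')): A:[sync] B:[pong,hello] C:[tick]
After 10 (send(from=A, to=B, msg='ping')): A:[sync] B:[pong,hello,ping] C:[tick]
After 11 (send(from=B, to=A, msg='err')): A:[sync,err] B:[pong,hello,ping] C:[tick]
After 12 (send(from=B, to=A, msg='done')): A:[sync,err,done] B:[pong,hello,ping] C:[tick]
After 13 (send(from=C, to=B, msg='ack')): A:[sync,err,done] B:[pong,hello,ping,ack] C:[tick]
After 14 (send(from=B, to=A, msg='req')): A:[sync,err,done,req] B:[pong,hello,ping,ack] C:[tick]

Answer: data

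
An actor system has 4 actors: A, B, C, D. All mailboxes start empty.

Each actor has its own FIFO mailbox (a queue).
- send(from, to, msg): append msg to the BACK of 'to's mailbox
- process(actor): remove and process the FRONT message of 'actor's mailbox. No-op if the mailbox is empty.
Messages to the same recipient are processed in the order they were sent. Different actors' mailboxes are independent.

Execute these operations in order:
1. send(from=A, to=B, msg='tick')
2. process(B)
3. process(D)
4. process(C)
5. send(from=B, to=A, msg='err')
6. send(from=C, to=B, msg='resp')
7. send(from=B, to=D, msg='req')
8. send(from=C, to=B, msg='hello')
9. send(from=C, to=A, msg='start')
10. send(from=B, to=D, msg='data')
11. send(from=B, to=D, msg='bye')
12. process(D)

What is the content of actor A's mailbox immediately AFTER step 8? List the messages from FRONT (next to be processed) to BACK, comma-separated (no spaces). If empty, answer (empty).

After 1 (send(from=A, to=B, msg='tick')): A:[] B:[tick] C:[] D:[]
After 2 (process(B)): A:[] B:[] C:[] D:[]
After 3 (process(D)): A:[] B:[] C:[] D:[]
After 4 (process(C)): A:[] B:[] C:[] D:[]
After 5 (send(from=B, to=A, msg='err')): A:[err] B:[] C:[] D:[]
After 6 (send(from=C, to=B, msg='resp')): A:[err] B:[resp] C:[] D:[]
After 7 (send(from=B, to=D, msg='req')): A:[err] B:[resp] C:[] D:[req]
After 8 (send(from=C, to=B, msg='hello')): A:[err] B:[resp,hello] C:[] D:[req]

err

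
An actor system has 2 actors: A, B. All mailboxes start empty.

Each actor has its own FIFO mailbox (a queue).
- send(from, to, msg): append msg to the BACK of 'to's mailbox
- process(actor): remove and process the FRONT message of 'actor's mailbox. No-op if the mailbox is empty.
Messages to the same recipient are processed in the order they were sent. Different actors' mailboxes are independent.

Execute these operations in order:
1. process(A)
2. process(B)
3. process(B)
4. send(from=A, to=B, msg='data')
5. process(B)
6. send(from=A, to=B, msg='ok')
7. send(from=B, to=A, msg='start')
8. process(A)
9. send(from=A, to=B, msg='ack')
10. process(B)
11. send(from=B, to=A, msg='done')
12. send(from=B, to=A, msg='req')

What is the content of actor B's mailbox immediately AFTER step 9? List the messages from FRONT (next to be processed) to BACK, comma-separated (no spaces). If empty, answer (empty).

After 1 (process(A)): A:[] B:[]
After 2 (process(B)): A:[] B:[]
After 3 (process(B)): A:[] B:[]
After 4 (send(from=A, to=B, msg='data')): A:[] B:[data]
After 5 (process(B)): A:[] B:[]
After 6 (send(from=A, to=B, msg='ok')): A:[] B:[ok]
After 7 (send(from=B, to=A, msg='start')): A:[start] B:[ok]
After 8 (process(A)): A:[] B:[ok]
After 9 (send(from=A, to=B, msg='ack')): A:[] B:[ok,ack]

ok,ack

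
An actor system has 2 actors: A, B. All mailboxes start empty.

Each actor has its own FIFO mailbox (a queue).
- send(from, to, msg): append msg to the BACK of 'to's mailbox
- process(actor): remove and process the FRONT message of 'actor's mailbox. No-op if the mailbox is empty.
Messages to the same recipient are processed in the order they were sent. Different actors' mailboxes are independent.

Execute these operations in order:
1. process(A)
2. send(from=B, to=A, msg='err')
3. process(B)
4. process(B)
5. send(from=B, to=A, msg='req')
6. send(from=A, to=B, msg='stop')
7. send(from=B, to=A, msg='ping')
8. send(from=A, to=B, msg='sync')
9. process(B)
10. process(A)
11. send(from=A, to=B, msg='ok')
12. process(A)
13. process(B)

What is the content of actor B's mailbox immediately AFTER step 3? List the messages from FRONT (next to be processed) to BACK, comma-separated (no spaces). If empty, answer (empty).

After 1 (process(A)): A:[] B:[]
After 2 (send(from=B, to=A, msg='err')): A:[err] B:[]
After 3 (process(B)): A:[err] B:[]

(empty)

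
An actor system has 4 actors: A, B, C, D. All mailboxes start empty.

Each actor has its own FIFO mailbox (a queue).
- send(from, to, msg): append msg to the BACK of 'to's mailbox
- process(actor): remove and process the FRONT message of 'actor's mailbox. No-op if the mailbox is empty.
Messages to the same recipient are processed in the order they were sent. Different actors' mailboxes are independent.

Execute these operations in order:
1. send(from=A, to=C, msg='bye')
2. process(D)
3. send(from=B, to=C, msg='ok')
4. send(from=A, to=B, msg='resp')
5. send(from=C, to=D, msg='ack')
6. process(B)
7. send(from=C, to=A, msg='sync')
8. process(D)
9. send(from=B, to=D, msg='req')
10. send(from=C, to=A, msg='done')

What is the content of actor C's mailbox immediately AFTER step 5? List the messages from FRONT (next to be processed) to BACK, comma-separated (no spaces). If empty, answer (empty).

After 1 (send(from=A, to=C, msg='bye')): A:[] B:[] C:[bye] D:[]
After 2 (process(D)): A:[] B:[] C:[bye] D:[]
After 3 (send(from=B, to=C, msg='ok')): A:[] B:[] C:[bye,ok] D:[]
After 4 (send(from=A, to=B, msg='resp')): A:[] B:[resp] C:[bye,ok] D:[]
After 5 (send(from=C, to=D, msg='ack')): A:[] B:[resp] C:[bye,ok] D:[ack]

bye,ok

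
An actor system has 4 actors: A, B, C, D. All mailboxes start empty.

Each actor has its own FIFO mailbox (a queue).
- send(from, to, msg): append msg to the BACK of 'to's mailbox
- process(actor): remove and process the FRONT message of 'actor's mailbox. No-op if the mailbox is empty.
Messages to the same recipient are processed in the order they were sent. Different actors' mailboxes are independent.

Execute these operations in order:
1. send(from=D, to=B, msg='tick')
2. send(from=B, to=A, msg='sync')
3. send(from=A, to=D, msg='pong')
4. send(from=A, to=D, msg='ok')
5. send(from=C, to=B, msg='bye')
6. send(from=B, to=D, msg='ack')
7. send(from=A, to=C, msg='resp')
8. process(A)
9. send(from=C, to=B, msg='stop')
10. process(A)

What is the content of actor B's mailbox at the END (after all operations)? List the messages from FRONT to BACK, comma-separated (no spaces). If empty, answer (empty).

Answer: tick,bye,stop

Derivation:
After 1 (send(from=D, to=B, msg='tick')): A:[] B:[tick] C:[] D:[]
After 2 (send(from=B, to=A, msg='sync')): A:[sync] B:[tick] C:[] D:[]
After 3 (send(from=A, to=D, msg='pong')): A:[sync] B:[tick] C:[] D:[pong]
After 4 (send(from=A, to=D, msg='ok')): A:[sync] B:[tick] C:[] D:[pong,ok]
After 5 (send(from=C, to=B, msg='bye')): A:[sync] B:[tick,bye] C:[] D:[pong,ok]
After 6 (send(from=B, to=D, msg='ack')): A:[sync] B:[tick,bye] C:[] D:[pong,ok,ack]
After 7 (send(from=A, to=C, msg='resp')): A:[sync] B:[tick,bye] C:[resp] D:[pong,ok,ack]
After 8 (process(A)): A:[] B:[tick,bye] C:[resp] D:[pong,ok,ack]
After 9 (send(from=C, to=B, msg='stop')): A:[] B:[tick,bye,stop] C:[resp] D:[pong,ok,ack]
After 10 (process(A)): A:[] B:[tick,bye,stop] C:[resp] D:[pong,ok,ack]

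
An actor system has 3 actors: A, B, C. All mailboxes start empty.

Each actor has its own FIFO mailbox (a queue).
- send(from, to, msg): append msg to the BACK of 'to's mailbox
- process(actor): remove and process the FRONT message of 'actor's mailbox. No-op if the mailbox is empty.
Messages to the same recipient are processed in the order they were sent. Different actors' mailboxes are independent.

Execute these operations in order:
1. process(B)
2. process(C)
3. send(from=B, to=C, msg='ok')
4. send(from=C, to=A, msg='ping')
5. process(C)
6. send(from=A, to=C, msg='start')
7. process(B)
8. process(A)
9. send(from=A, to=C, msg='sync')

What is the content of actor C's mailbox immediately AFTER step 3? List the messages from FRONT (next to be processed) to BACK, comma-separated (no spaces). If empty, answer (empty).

After 1 (process(B)): A:[] B:[] C:[]
After 2 (process(C)): A:[] B:[] C:[]
After 3 (send(from=B, to=C, msg='ok')): A:[] B:[] C:[ok]

ok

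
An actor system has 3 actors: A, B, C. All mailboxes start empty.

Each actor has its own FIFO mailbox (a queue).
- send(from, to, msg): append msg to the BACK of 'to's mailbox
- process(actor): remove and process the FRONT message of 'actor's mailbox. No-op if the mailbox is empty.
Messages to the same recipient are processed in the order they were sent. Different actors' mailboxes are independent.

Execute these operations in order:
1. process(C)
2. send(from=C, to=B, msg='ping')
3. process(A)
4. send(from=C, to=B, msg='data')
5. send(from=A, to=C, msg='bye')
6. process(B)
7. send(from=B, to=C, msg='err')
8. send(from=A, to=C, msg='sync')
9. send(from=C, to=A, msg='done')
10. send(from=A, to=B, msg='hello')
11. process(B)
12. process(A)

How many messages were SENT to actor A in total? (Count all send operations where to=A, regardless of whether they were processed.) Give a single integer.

Answer: 1

Derivation:
After 1 (process(C)): A:[] B:[] C:[]
After 2 (send(from=C, to=B, msg='ping')): A:[] B:[ping] C:[]
After 3 (process(A)): A:[] B:[ping] C:[]
After 4 (send(from=C, to=B, msg='data')): A:[] B:[ping,data] C:[]
After 5 (send(from=A, to=C, msg='bye')): A:[] B:[ping,data] C:[bye]
After 6 (process(B)): A:[] B:[data] C:[bye]
After 7 (send(from=B, to=C, msg='err')): A:[] B:[data] C:[bye,err]
After 8 (send(from=A, to=C, msg='sync')): A:[] B:[data] C:[bye,err,sync]
After 9 (send(from=C, to=A, msg='done')): A:[done] B:[data] C:[bye,err,sync]
After 10 (send(from=A, to=B, msg='hello')): A:[done] B:[data,hello] C:[bye,err,sync]
After 11 (process(B)): A:[done] B:[hello] C:[bye,err,sync]
After 12 (process(A)): A:[] B:[hello] C:[bye,err,sync]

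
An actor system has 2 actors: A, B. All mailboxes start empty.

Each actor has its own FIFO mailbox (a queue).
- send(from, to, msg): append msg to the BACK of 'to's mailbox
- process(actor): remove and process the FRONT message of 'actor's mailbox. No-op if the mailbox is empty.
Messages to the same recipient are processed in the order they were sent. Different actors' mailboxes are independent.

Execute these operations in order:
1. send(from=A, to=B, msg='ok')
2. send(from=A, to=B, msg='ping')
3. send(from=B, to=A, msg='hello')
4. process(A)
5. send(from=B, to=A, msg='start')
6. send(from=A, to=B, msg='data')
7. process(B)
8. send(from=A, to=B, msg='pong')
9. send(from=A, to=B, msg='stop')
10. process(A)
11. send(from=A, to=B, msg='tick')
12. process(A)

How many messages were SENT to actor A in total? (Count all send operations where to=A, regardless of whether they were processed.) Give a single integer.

After 1 (send(from=A, to=B, msg='ok')): A:[] B:[ok]
After 2 (send(from=A, to=B, msg='ping')): A:[] B:[ok,ping]
After 3 (send(from=B, to=A, msg='hello')): A:[hello] B:[ok,ping]
After 4 (process(A)): A:[] B:[ok,ping]
After 5 (send(from=B, to=A, msg='start')): A:[start] B:[ok,ping]
After 6 (send(from=A, to=B, msg='data')): A:[start] B:[ok,ping,data]
After 7 (process(B)): A:[start] B:[ping,data]
After 8 (send(from=A, to=B, msg='pong')): A:[start] B:[ping,data,pong]
After 9 (send(from=A, to=B, msg='stop')): A:[start] B:[ping,data,pong,stop]
After 10 (process(A)): A:[] B:[ping,data,pong,stop]
After 11 (send(from=A, to=B, msg='tick')): A:[] B:[ping,data,pong,stop,tick]
After 12 (process(A)): A:[] B:[ping,data,pong,stop,tick]

Answer: 2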